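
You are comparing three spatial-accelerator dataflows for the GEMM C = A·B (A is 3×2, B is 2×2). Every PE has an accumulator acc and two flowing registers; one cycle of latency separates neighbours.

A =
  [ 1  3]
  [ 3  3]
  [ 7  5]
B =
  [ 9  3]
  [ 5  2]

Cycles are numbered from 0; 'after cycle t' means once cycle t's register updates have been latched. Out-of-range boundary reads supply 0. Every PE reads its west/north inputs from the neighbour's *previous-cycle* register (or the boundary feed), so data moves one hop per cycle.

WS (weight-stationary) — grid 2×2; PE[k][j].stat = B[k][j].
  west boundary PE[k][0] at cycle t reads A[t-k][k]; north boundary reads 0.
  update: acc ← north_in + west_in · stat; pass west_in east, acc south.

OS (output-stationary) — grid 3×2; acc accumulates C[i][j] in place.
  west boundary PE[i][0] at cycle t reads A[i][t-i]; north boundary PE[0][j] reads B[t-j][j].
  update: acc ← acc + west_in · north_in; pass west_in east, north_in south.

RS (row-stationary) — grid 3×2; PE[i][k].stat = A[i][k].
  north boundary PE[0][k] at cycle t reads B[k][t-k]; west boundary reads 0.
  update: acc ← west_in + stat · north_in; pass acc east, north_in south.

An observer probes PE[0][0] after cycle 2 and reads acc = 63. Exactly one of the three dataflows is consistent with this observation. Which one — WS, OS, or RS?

Under WS (2×2), PE[0][0]:
  step 0 · PE0,0: acc=9; fwd→1 fwd↓9
  step 1 · PE0,0: acc=27; fwd→3 fwd↓27
  step 2 · PE0,0: acc=63; fwd→7 fwd↓63
Under OS (3×2), PE[0][0]:
  step 0 · PE0,0: acc=9; fwd→1 fwd↓9
  step 1 · PE0,0: acc=24; fwd→3 fwd↓5
  step 2 · PE0,0: acc=24; fwd→0 fwd↓0
Under RS (3×2), PE[0][0]:
  step 0 · PE0,0: acc=9; fwd→9 fwd↓9
  step 1 · PE0,0: acc=3; fwd→3 fwd↓3
  step 2 · PE0,0: acc=0; fwd→0 fwd↓0

dataflow = WS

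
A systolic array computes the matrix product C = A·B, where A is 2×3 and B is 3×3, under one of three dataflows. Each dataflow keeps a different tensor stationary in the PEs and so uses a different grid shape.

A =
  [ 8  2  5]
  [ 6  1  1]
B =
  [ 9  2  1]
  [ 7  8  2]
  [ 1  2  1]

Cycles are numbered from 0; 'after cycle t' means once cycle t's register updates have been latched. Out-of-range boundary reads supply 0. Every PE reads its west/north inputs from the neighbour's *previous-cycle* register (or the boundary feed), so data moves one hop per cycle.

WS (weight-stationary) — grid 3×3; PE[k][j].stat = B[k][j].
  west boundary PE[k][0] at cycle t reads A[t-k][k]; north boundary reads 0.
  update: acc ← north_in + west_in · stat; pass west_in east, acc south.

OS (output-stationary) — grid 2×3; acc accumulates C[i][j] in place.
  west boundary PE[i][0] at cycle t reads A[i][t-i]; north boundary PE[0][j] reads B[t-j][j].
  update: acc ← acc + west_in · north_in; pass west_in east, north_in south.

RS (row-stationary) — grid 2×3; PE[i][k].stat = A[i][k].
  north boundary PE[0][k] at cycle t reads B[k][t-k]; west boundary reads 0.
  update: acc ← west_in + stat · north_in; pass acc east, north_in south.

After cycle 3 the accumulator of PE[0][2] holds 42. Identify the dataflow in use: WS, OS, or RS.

dataflow = RS

WS [3×3] PE[0][2] across cycles:
  @0  [0,2]  acc 0  |  →0  ↓0
  @1  [0,2]  acc 0  |  →0  ↓0
  @2  [0,2]  acc 8  |  →8  ↓8
  @3  [0,2]  acc 6  |  →6  ↓6
OS [2×3] PE[0][2] across cycles:
  @0  [0,2]  acc 0  |  →0  ↓0
  @1  [0,2]  acc 0  |  →0  ↓0
  @2  [0,2]  acc 8  |  →8  ↓1
  @3  [0,2]  acc 12  |  →2  ↓2
RS [2×3] PE[0][2] across cycles:
  @0  [0,2]  acc 0  |  →0  ↓0
  @1  [0,2]  acc 0  |  →0  ↓0
  @2  [0,2]  acc 91  |  →91  ↓1
  @3  [0,2]  acc 42  |  →42  ↓2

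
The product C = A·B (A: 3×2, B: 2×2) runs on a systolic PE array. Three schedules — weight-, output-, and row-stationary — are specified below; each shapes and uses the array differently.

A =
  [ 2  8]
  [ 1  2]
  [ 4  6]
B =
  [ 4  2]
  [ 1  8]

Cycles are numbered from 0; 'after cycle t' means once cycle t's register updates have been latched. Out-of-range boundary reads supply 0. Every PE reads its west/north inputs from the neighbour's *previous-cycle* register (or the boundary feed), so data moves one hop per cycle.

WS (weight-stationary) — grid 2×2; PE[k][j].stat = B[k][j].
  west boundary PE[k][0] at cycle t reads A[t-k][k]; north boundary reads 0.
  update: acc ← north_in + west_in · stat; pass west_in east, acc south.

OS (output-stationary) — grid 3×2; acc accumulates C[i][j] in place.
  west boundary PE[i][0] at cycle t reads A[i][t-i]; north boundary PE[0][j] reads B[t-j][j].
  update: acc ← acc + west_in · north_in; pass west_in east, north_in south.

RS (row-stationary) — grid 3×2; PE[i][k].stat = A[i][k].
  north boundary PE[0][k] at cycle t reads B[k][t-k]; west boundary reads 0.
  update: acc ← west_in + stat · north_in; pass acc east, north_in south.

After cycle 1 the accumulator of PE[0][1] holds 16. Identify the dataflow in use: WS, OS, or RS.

Under WS (2×2), PE[0][1]:
  after 0 — PE[0][1] acc=0, pass-E 0, pass-S 0
  after 1 — PE[0][1] acc=4, pass-E 2, pass-S 4
Under OS (3×2), PE[0][1]:
  after 0 — PE[0][1] acc=0, pass-E 0, pass-S 0
  after 1 — PE[0][1] acc=4, pass-E 2, pass-S 2
Under RS (3×2), PE[0][1]:
  after 0 — PE[0][1] acc=0, pass-E 0, pass-S 0
  after 1 — PE[0][1] acc=16, pass-E 16, pass-S 1

dataflow = RS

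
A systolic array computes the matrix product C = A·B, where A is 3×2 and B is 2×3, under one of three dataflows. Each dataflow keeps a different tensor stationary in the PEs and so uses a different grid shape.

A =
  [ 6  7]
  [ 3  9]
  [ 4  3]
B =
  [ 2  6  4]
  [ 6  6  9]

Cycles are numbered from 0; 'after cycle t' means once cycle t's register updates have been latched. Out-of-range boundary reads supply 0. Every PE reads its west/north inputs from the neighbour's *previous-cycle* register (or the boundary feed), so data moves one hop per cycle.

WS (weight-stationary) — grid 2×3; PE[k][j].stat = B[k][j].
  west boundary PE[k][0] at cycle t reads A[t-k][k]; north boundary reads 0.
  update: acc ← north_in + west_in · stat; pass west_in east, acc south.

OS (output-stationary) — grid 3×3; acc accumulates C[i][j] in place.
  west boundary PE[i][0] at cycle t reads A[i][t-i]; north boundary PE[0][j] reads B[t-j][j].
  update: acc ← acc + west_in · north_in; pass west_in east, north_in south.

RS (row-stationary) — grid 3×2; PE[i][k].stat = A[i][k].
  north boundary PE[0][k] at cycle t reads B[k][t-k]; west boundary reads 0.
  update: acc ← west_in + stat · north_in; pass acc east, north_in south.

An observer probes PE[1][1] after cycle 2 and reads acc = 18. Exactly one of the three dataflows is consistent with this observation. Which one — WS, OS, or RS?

— WS: 2×3; PE[1][1] trace:
  t=0 PE[1][1]: acc=0 h=0 v=0
  t=1 PE[1][1]: acc=0 h=0 v=0
  t=2 PE[1][1]: acc=78 h=7 v=78
— OS: 3×3; PE[1][1] trace:
  t=0 PE[1][1]: acc=0 h=0 v=0
  t=1 PE[1][1]: acc=0 h=0 v=0
  t=2 PE[1][1]: acc=18 h=3 v=6
— RS: 3×2; PE[1][1] trace:
  t=0 PE[1][1]: acc=0 h=0 v=0
  t=1 PE[1][1]: acc=0 h=0 v=0
  t=2 PE[1][1]: acc=60 h=60 v=6

dataflow = OS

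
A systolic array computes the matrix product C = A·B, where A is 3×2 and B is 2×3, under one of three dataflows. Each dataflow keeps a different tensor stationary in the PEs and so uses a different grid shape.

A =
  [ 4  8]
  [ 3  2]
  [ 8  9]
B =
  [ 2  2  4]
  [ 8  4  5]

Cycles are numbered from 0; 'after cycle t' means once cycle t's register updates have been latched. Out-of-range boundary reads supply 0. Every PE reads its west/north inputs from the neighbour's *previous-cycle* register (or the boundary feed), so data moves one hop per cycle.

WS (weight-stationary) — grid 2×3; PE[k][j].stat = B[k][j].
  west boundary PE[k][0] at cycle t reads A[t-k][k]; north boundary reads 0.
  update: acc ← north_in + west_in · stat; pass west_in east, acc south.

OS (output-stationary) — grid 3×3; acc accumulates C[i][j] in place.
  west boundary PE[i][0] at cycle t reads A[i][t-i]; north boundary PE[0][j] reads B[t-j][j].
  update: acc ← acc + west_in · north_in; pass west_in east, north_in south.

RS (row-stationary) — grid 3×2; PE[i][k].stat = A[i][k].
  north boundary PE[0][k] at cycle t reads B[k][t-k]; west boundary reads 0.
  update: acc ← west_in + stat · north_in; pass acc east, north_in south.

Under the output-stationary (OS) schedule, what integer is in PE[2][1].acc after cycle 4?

OS (3×3). Following PE[2][1] plus its west/north inputs:
  t=0 PE[1][1]: acc=0 h=0 v=0
  t=0 PE[2][0]: acc=0 h=0 v=0
  t=0 PE[2][1]: acc=0 h=0 v=0
  t=1 PE[1][1]: acc=0 h=0 v=0
  t=1 PE[2][0]: acc=0 h=0 v=0
  t=1 PE[2][1]: acc=0 h=0 v=0
  t=2 PE[1][1]: acc=6 h=3 v=2
  t=2 PE[2][0]: acc=16 h=8 v=2
  t=2 PE[2][1]: acc=0 h=0 v=0
  t=3 PE[1][1]: acc=14 h=2 v=4
  t=3 PE[2][0]: acc=88 h=9 v=8
  t=3 PE[2][1]: acc=16 h=8 v=2
  t=4 PE[1][1]: acc=14 h=0 v=0
  t=4 PE[2][0]: acc=88 h=0 v=0
  t=4 PE[2][1]: acc=52 h=9 v=4

PE[2][1].acc = 52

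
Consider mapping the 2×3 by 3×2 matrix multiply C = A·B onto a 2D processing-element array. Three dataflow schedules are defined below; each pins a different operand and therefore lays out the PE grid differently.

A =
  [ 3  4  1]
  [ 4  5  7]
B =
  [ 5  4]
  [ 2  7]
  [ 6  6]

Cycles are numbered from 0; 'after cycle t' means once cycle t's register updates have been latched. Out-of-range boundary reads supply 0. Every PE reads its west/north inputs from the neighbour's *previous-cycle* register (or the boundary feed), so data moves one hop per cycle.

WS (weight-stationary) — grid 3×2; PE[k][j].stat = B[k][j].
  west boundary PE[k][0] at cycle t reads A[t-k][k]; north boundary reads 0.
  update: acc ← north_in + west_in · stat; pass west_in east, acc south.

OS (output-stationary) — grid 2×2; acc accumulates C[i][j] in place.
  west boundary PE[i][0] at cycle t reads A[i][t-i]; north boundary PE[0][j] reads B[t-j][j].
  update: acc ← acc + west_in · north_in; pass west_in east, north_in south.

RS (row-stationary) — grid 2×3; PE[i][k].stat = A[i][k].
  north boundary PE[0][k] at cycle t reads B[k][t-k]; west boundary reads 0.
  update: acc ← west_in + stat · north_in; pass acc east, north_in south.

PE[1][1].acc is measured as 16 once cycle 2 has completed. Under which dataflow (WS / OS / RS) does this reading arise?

WS [3×2] PE[1][1] across cycles:
  after 0 — PE[1][1] acc=0, pass-E 0, pass-S 0
  after 1 — PE[1][1] acc=0, pass-E 0, pass-S 0
  after 2 — PE[1][1] acc=40, pass-E 4, pass-S 40
OS [2×2] PE[1][1] across cycles:
  after 0 — PE[1][1] acc=0, pass-E 0, pass-S 0
  after 1 — PE[1][1] acc=0, pass-E 0, pass-S 0
  after 2 — PE[1][1] acc=16, pass-E 4, pass-S 4
RS [2×3] PE[1][1] across cycles:
  after 0 — PE[1][1] acc=0, pass-E 0, pass-S 0
  after 1 — PE[1][1] acc=0, pass-E 0, pass-S 0
  after 2 — PE[1][1] acc=30, pass-E 30, pass-S 2

dataflow = OS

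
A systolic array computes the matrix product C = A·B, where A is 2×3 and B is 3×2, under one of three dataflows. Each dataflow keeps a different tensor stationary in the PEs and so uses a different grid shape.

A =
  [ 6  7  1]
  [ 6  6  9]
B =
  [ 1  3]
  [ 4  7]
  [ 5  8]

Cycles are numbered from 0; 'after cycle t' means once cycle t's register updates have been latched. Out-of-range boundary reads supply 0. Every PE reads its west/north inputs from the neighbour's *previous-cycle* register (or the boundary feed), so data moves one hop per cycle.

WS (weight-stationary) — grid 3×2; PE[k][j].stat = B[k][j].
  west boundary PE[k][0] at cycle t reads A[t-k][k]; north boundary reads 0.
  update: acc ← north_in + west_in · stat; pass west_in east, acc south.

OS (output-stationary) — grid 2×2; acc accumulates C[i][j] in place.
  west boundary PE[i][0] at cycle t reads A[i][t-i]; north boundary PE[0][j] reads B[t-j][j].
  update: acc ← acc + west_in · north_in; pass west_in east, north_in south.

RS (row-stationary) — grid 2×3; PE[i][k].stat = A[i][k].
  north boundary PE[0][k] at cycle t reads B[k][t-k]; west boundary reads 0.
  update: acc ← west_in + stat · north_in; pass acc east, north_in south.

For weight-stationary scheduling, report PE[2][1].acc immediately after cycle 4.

WS 3×2: PE[2][1] cycle-by-cycle (with neighbour feeds):
  after 0 — PE[1][1] acc=0, pass-E 0, pass-S 0
  after 0 — PE[2][0] acc=0, pass-E 0, pass-S 0
  after 0 — PE[2][1] acc=0, pass-E 0, pass-S 0
  after 1 — PE[1][1] acc=0, pass-E 0, pass-S 0
  after 1 — PE[2][0] acc=0, pass-E 0, pass-S 0
  after 1 — PE[2][1] acc=0, pass-E 0, pass-S 0
  after 2 — PE[1][1] acc=67, pass-E 7, pass-S 67
  after 2 — PE[2][0] acc=39, pass-E 1, pass-S 39
  after 2 — PE[2][1] acc=0, pass-E 0, pass-S 0
  after 3 — PE[1][1] acc=60, pass-E 6, pass-S 60
  after 3 — PE[2][0] acc=75, pass-E 9, pass-S 75
  after 3 — PE[2][1] acc=75, pass-E 1, pass-S 75
  after 4 — PE[1][1] acc=0, pass-E 0, pass-S 0
  after 4 — PE[2][0] acc=0, pass-E 0, pass-S 0
  after 4 — PE[2][1] acc=132, pass-E 9, pass-S 132

PE[2][1].acc = 132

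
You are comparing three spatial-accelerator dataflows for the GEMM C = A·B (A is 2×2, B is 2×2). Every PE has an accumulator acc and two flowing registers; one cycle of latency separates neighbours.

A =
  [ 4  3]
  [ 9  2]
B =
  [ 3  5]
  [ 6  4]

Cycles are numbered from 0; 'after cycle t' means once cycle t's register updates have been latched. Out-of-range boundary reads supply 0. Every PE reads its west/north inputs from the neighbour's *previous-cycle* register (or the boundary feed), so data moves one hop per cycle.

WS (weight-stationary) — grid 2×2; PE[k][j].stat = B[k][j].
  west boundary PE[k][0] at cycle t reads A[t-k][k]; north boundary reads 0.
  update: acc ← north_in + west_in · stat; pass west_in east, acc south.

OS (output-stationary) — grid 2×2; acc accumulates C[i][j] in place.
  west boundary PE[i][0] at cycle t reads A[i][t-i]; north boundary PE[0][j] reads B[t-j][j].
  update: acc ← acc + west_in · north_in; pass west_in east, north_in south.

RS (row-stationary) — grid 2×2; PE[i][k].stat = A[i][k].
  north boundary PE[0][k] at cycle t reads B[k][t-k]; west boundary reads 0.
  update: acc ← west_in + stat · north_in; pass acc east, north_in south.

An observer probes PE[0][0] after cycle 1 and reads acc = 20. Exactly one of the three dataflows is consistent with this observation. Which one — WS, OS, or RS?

dataflow = RS

WS [2×2] PE[0][0] across cycles:
  c0 r0c0: 12 / 4 / 12
  c1 r0c0: 27 / 9 / 27
OS [2×2] PE[0][0] across cycles:
  c0 r0c0: 12 / 4 / 3
  c1 r0c0: 30 / 3 / 6
RS [2×2] PE[0][0] across cycles:
  c0 r0c0: 12 / 12 / 3
  c1 r0c0: 20 / 20 / 5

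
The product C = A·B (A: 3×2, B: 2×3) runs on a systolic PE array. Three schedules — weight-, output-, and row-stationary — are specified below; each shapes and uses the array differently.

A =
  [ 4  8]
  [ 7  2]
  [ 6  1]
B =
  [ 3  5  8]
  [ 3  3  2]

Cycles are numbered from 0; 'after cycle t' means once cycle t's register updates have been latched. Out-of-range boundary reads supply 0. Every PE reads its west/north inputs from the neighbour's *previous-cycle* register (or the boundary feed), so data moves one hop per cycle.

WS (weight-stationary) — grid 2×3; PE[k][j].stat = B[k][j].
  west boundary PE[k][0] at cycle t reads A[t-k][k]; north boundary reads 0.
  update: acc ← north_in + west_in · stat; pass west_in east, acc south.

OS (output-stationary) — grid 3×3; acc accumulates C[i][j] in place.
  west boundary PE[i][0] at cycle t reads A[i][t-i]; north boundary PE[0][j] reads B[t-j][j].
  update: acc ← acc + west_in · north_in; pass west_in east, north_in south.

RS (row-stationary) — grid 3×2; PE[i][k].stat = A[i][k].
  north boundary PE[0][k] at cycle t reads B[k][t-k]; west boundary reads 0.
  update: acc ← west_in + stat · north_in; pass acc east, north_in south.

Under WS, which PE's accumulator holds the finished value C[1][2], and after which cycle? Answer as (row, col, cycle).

(row, col, cycle) = (1, 2, 4)

Under WS, C[1][2] lands at PE[1][2]:
  step 0 · PE1,2: acc=0; fwd→0 fwd↓0
  step 1 · PE1,2: acc=0; fwd→0 fwd↓0
  step 2 · PE1,2: acc=0; fwd→0 fwd↓0
  step 3 · PE1,2: acc=48; fwd→8 fwd↓48
  step 4 · PE1,2: acc=60; fwd→2 fwd↓60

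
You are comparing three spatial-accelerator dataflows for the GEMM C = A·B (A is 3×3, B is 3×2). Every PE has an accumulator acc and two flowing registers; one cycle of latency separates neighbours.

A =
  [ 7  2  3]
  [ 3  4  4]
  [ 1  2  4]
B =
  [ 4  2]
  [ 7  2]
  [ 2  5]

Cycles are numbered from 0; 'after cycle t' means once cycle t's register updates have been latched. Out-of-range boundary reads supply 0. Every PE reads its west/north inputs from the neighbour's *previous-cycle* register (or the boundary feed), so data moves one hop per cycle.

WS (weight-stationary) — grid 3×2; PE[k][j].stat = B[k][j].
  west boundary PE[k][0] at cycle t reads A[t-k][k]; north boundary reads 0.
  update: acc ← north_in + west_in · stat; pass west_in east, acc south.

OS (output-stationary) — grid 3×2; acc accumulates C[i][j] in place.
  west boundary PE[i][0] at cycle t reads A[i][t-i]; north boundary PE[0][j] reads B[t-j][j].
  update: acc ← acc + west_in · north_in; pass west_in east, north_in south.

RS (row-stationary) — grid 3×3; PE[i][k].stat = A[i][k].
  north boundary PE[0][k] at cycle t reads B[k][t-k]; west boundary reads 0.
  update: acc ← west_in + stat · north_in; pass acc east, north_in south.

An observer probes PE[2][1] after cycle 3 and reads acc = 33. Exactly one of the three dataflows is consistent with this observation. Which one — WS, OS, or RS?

WS [3×2] PE[2][1] across cycles:
  after 0 — PE[2][1] acc=0, pass-E 0, pass-S 0
  after 1 — PE[2][1] acc=0, pass-E 0, pass-S 0
  after 2 — PE[2][1] acc=0, pass-E 0, pass-S 0
  after 3 — PE[2][1] acc=33, pass-E 3, pass-S 33
OS [3×2] PE[2][1] across cycles:
  after 0 — PE[2][1] acc=0, pass-E 0, pass-S 0
  after 1 — PE[2][1] acc=0, pass-E 0, pass-S 0
  after 2 — PE[2][1] acc=0, pass-E 0, pass-S 0
  after 3 — PE[2][1] acc=2, pass-E 1, pass-S 2
RS [3×3] PE[2][1] across cycles:
  after 0 — PE[2][1] acc=0, pass-E 0, pass-S 0
  after 1 — PE[2][1] acc=0, pass-E 0, pass-S 0
  after 2 — PE[2][1] acc=0, pass-E 0, pass-S 0
  after 3 — PE[2][1] acc=18, pass-E 18, pass-S 7

dataflow = WS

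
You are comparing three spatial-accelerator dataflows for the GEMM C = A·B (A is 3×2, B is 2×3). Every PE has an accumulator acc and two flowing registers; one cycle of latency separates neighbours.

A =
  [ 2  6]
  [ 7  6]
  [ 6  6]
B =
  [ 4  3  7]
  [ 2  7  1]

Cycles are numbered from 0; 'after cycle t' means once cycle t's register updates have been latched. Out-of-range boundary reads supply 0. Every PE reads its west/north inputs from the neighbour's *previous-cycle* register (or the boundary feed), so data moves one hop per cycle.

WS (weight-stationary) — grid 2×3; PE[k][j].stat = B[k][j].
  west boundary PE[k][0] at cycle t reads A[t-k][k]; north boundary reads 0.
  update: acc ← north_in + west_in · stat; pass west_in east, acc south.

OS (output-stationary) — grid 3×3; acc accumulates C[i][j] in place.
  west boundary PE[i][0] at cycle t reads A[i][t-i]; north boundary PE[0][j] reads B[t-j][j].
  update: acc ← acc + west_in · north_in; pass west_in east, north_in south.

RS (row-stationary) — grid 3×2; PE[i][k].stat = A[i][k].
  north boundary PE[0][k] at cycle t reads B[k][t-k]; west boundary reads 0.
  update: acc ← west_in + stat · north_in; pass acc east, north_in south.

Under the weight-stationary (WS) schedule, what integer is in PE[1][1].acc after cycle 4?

PE[1][1].acc = 60

WS 2×3: PE[1][1] cycle-by-cycle (with neighbour feeds):
  after 0 — PE[0][1] acc=0, pass-E 0, pass-S 0
  after 0 — PE[1][0] acc=0, pass-E 0, pass-S 0
  after 0 — PE[1][1] acc=0, pass-E 0, pass-S 0
  after 1 — PE[0][1] acc=6, pass-E 2, pass-S 6
  after 1 — PE[1][0] acc=20, pass-E 6, pass-S 20
  after 1 — PE[1][1] acc=0, pass-E 0, pass-S 0
  after 2 — PE[0][1] acc=21, pass-E 7, pass-S 21
  after 2 — PE[1][0] acc=40, pass-E 6, pass-S 40
  after 2 — PE[1][1] acc=48, pass-E 6, pass-S 48
  after 3 — PE[0][1] acc=18, pass-E 6, pass-S 18
  after 3 — PE[1][0] acc=36, pass-E 6, pass-S 36
  after 3 — PE[1][1] acc=63, pass-E 6, pass-S 63
  after 4 — PE[0][1] acc=0, pass-E 0, pass-S 0
  after 4 — PE[1][0] acc=0, pass-E 0, pass-S 0
  after 4 — PE[1][1] acc=60, pass-E 6, pass-S 60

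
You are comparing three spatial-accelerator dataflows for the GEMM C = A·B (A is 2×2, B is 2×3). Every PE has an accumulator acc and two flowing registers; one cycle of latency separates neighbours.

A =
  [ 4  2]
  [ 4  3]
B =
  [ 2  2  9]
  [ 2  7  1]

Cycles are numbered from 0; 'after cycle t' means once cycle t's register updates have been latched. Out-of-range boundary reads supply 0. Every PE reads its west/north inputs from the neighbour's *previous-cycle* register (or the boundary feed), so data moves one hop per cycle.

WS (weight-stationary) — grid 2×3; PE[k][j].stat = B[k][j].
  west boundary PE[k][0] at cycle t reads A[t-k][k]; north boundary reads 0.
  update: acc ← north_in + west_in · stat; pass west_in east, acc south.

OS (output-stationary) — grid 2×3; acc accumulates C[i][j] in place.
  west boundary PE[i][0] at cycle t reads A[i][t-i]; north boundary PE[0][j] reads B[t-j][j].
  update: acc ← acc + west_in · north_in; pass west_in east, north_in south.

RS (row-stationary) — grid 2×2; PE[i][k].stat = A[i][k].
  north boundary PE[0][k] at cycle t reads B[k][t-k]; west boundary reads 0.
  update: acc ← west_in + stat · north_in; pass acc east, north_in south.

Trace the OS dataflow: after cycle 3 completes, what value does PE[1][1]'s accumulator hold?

OS on a 2×3 grid — tracing PE[1][1] and its feeders:
  after 0 — PE[0][1] acc=0, pass-E 0, pass-S 0
  after 0 — PE[1][0] acc=0, pass-E 0, pass-S 0
  after 0 — PE[1][1] acc=0, pass-E 0, pass-S 0
  after 1 — PE[0][1] acc=8, pass-E 4, pass-S 2
  after 1 — PE[1][0] acc=8, pass-E 4, pass-S 2
  after 1 — PE[1][1] acc=0, pass-E 0, pass-S 0
  after 2 — PE[0][1] acc=22, pass-E 2, pass-S 7
  after 2 — PE[1][0] acc=14, pass-E 3, pass-S 2
  after 2 — PE[1][1] acc=8, pass-E 4, pass-S 2
  after 3 — PE[0][1] acc=22, pass-E 0, pass-S 0
  after 3 — PE[1][0] acc=14, pass-E 0, pass-S 0
  after 3 — PE[1][1] acc=29, pass-E 3, pass-S 7

PE[1][1].acc = 29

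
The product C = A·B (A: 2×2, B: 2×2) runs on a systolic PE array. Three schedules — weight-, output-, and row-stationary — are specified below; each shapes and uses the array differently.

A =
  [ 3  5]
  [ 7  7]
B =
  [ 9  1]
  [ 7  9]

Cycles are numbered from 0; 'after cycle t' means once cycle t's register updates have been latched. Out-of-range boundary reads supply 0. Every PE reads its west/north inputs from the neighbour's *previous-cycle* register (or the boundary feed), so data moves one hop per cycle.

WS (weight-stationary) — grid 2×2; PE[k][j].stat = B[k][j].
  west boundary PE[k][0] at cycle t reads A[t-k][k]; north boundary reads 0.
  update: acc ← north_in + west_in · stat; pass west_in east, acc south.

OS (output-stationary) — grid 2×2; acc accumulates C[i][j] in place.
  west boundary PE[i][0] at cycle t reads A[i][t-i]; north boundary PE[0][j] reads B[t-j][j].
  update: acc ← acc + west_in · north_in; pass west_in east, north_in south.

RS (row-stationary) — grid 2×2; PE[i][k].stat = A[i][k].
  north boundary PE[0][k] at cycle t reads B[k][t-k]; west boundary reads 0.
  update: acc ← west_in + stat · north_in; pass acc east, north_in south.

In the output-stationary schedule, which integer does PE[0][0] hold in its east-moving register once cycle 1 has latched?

OS (2×2). Following PE[0][0] plus its west/north inputs:
  [0] (0,0) acc=27 (h:3 v:9)
  [1] (0,0) acc=62 (h:5 v:7)

register = 5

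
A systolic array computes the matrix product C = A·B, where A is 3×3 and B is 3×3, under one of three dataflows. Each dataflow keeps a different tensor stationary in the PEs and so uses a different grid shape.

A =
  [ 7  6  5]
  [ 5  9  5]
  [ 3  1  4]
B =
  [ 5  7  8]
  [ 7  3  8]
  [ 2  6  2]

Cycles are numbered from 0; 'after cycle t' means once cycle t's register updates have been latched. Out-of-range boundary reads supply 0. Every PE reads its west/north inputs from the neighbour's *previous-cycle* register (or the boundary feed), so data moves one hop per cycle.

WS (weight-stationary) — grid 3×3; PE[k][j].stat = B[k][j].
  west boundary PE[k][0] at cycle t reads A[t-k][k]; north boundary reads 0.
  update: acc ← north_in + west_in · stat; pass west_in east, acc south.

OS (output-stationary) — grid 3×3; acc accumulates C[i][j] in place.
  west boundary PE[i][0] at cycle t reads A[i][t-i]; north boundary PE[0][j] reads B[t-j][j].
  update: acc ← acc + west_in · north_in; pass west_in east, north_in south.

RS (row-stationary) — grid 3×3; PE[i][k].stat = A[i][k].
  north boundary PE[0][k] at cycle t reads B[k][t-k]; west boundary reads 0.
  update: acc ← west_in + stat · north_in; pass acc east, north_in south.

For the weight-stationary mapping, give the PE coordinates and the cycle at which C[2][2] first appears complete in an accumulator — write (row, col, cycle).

(row, col, cycle) = (2, 2, 6)

Under WS, C[2][2] lands at PE[2][2]:
  t=0 PE[2][2]: acc=0 h=0 v=0
  t=1 PE[2][2]: acc=0 h=0 v=0
  t=2 PE[2][2]: acc=0 h=0 v=0
  t=3 PE[2][2]: acc=0 h=0 v=0
  t=4 PE[2][2]: acc=114 h=5 v=114
  t=5 PE[2][2]: acc=122 h=5 v=122
  t=6 PE[2][2]: acc=40 h=4 v=40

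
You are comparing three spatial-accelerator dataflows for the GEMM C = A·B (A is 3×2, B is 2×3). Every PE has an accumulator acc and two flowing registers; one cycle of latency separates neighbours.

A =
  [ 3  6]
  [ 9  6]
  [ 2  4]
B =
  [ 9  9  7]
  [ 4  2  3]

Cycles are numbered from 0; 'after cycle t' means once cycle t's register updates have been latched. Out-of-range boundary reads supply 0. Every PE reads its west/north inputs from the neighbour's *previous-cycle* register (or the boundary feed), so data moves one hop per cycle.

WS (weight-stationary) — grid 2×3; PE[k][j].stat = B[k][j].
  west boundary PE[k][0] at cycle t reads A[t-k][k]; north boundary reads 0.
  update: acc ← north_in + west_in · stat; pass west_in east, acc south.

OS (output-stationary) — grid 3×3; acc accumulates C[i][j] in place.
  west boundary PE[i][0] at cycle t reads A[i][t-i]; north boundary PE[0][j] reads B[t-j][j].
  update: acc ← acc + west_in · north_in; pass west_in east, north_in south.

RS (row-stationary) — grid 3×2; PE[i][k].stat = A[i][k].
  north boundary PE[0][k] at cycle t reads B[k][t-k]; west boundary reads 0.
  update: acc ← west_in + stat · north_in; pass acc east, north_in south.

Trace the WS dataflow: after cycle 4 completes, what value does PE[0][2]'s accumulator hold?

PE[0][2].acc = 14

WS (2×3). Following PE[0][2] plus its west/north inputs:
  @0  [0,1]  acc 0  |  →0  ↓0
  @0  [0,2]  acc 0  |  →0  ↓0
  @1  [0,1]  acc 27  |  →3  ↓27
  @1  [0,2]  acc 0  |  →0  ↓0
  @2  [0,1]  acc 81  |  →9  ↓81
  @2  [0,2]  acc 21  |  →3  ↓21
  @3  [0,1]  acc 18  |  →2  ↓18
  @3  [0,2]  acc 63  |  →9  ↓63
  @4  [0,1]  acc 0  |  →0  ↓0
  @4  [0,2]  acc 14  |  →2  ↓14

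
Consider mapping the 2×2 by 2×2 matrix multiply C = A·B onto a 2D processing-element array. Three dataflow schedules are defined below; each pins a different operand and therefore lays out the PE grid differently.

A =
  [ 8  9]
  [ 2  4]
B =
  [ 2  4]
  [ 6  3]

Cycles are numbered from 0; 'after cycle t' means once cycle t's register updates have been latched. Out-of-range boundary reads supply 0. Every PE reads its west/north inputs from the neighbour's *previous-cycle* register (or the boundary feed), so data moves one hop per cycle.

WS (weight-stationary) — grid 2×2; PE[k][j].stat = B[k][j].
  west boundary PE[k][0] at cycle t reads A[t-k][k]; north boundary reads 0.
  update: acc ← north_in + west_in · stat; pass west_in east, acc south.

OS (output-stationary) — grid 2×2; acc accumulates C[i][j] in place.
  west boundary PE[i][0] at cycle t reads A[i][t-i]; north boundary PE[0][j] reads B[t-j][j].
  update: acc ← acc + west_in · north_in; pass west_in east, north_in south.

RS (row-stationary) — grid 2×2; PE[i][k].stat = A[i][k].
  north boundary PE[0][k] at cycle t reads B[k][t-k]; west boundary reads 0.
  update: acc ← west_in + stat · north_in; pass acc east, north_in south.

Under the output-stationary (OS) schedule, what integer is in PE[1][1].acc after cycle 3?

Tracing OS — 2×2 array, target PE[1][1]:
  t=0 PE[0][1]: acc=0 h=0 v=0
  t=0 PE[1][0]: acc=0 h=0 v=0
  t=0 PE[1][1]: acc=0 h=0 v=0
  t=1 PE[0][1]: acc=32 h=8 v=4
  t=1 PE[1][0]: acc=4 h=2 v=2
  t=1 PE[1][1]: acc=0 h=0 v=0
  t=2 PE[0][1]: acc=59 h=9 v=3
  t=2 PE[1][0]: acc=28 h=4 v=6
  t=2 PE[1][1]: acc=8 h=2 v=4
  t=3 PE[0][1]: acc=59 h=0 v=0
  t=3 PE[1][0]: acc=28 h=0 v=0
  t=3 PE[1][1]: acc=20 h=4 v=3

PE[1][1].acc = 20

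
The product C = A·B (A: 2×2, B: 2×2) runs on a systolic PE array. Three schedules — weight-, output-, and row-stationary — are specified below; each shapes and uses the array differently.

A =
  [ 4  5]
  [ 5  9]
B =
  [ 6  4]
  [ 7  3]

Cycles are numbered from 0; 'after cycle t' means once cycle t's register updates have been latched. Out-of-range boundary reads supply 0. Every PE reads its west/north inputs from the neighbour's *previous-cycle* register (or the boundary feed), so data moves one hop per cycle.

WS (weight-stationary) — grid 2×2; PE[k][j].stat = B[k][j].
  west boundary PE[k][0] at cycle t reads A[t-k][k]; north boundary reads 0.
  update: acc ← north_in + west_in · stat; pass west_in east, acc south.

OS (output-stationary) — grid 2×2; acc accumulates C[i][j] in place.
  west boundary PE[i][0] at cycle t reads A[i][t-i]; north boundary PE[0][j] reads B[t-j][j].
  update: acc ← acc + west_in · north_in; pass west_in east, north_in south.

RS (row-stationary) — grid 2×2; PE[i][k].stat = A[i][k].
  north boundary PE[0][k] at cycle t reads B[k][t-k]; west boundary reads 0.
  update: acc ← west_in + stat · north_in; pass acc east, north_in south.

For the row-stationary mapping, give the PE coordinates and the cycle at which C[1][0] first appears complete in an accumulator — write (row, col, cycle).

RS — PE[1][1] is where C[1][0] collects:
  [0] (1,1) acc=0 (h:0 v:0)
  [1] (1,1) acc=0 (h:0 v:0)
  [2] (1,1) acc=93 (h:93 v:7)

(row, col, cycle) = (1, 1, 2)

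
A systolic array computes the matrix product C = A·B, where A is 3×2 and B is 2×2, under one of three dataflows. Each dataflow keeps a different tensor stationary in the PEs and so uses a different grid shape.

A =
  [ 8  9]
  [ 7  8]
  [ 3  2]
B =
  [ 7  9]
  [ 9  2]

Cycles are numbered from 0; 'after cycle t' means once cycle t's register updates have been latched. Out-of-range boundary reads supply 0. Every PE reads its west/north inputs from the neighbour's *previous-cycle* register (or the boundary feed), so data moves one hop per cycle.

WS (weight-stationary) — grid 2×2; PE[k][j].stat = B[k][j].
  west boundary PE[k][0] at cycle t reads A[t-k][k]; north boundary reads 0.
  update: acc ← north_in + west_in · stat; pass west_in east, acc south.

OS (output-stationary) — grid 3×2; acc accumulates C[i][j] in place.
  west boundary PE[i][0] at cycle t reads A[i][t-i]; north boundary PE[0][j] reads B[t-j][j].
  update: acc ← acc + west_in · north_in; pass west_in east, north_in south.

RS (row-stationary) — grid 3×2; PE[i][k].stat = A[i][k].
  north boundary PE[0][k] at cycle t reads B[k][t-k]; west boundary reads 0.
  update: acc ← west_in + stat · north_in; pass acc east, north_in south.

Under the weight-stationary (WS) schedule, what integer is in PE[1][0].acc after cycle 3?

PE[1][0].acc = 39

WS on a 2×2 grid — tracing PE[1][0] and its feeders:
  after 0 — PE[0][0] acc=56, pass-E 8, pass-S 56
  after 0 — PE[1][0] acc=0, pass-E 0, pass-S 0
  after 1 — PE[0][0] acc=49, pass-E 7, pass-S 49
  after 1 — PE[1][0] acc=137, pass-E 9, pass-S 137
  after 2 — PE[0][0] acc=21, pass-E 3, pass-S 21
  after 2 — PE[1][0] acc=121, pass-E 8, pass-S 121
  after 3 — PE[0][0] acc=0, pass-E 0, pass-S 0
  after 3 — PE[1][0] acc=39, pass-E 2, pass-S 39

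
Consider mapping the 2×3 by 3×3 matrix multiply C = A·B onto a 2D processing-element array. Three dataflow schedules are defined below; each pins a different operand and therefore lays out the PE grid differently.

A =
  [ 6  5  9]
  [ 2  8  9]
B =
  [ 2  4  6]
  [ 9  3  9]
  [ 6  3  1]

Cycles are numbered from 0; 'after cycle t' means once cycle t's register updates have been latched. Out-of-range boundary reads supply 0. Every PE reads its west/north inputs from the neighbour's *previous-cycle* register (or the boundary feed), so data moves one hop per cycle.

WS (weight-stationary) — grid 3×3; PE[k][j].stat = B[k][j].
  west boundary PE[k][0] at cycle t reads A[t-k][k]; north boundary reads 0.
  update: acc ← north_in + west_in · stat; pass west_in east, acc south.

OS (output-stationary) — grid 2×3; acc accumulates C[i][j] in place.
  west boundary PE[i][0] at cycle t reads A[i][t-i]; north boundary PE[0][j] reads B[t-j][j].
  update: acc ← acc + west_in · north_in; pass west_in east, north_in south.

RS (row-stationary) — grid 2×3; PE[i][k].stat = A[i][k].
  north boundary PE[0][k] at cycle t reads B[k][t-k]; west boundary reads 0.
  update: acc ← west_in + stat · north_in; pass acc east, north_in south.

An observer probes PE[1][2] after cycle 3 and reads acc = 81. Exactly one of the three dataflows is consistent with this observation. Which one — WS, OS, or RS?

dataflow = WS

Under WS (3×3), PE[1][2]:
  @0  [1,2]  acc 0  |  →0  ↓0
  @1  [1,2]  acc 0  |  →0  ↓0
  @2  [1,2]  acc 0  |  →0  ↓0
  @3  [1,2]  acc 81  |  →5  ↓81
Under OS (2×3), PE[1][2]:
  @0  [1,2]  acc 0  |  →0  ↓0
  @1  [1,2]  acc 0  |  →0  ↓0
  @2  [1,2]  acc 0  |  →0  ↓0
  @3  [1,2]  acc 12  |  →2  ↓6
Under RS (2×3), PE[1][2]:
  @0  [1,2]  acc 0  |  →0  ↓0
  @1  [1,2]  acc 0  |  →0  ↓0
  @2  [1,2]  acc 0  |  →0  ↓0
  @3  [1,2]  acc 130  |  →130  ↓6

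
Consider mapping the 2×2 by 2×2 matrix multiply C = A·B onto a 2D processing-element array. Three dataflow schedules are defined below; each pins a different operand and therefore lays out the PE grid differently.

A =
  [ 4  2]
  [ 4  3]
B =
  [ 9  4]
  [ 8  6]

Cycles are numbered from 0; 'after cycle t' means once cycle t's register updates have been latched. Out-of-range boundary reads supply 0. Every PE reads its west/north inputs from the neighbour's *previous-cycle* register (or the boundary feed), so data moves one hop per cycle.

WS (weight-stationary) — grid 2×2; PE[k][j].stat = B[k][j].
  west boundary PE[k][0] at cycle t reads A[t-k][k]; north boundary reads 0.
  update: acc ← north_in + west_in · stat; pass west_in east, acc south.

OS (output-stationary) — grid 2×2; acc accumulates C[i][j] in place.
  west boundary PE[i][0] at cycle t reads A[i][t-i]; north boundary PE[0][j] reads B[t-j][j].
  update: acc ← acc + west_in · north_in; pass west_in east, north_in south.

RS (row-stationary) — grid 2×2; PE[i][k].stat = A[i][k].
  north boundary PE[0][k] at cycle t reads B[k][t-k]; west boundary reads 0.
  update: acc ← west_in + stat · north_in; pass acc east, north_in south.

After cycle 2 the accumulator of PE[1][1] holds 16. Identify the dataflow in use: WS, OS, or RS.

dataflow = OS

WS [2×2] PE[1][1] across cycles:
  [0] (1,1) acc=0 (h:0 v:0)
  [1] (1,1) acc=0 (h:0 v:0)
  [2] (1,1) acc=28 (h:2 v:28)
OS [2×2] PE[1][1] across cycles:
  [0] (1,1) acc=0 (h:0 v:0)
  [1] (1,1) acc=0 (h:0 v:0)
  [2] (1,1) acc=16 (h:4 v:4)
RS [2×2] PE[1][1] across cycles:
  [0] (1,1) acc=0 (h:0 v:0)
  [1] (1,1) acc=0 (h:0 v:0)
  [2] (1,1) acc=60 (h:60 v:8)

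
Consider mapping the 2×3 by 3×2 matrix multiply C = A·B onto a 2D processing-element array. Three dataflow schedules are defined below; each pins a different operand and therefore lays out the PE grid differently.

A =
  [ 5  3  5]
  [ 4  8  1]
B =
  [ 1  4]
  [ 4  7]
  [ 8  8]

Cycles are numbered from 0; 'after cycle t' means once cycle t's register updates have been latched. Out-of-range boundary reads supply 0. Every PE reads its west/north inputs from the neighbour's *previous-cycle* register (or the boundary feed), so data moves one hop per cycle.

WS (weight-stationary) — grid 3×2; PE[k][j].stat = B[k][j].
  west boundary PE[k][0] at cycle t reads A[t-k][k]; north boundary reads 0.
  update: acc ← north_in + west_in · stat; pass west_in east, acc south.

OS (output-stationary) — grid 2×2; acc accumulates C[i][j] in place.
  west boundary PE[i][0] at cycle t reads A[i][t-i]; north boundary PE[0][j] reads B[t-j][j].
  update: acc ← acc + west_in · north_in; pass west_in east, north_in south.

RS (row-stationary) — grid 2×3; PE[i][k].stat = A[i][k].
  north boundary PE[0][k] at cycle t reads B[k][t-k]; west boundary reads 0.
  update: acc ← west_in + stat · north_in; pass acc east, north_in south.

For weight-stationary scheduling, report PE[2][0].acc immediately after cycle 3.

PE[2][0].acc = 44

WS 3×2: PE[2][0] cycle-by-cycle (with neighbour feeds):
  step 0 · PE1,0: acc=0; fwd→0 fwd↓0
  step 0 · PE2,0: acc=0; fwd→0 fwd↓0
  step 1 · PE1,0: acc=17; fwd→3 fwd↓17
  step 1 · PE2,0: acc=0; fwd→0 fwd↓0
  step 2 · PE1,0: acc=36; fwd→8 fwd↓36
  step 2 · PE2,0: acc=57; fwd→5 fwd↓57
  step 3 · PE1,0: acc=0; fwd→0 fwd↓0
  step 3 · PE2,0: acc=44; fwd→1 fwd↓44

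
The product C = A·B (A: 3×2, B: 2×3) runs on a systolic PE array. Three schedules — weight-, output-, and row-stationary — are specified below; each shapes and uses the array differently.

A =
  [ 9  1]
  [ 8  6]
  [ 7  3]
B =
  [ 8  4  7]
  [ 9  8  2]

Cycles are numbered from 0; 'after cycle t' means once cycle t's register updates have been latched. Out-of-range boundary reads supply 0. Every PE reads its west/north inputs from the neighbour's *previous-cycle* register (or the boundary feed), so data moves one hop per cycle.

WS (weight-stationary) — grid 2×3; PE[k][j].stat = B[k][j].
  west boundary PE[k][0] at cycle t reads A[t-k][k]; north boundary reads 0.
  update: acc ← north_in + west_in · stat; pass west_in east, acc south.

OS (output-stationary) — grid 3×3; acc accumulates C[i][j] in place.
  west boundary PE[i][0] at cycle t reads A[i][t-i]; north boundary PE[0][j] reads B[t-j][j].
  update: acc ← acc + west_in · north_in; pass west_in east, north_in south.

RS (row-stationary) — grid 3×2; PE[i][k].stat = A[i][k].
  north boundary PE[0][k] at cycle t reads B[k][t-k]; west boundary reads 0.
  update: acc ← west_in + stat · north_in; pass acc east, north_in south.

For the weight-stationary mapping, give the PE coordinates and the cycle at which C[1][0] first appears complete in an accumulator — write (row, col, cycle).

WS: C[1][0] accumulates in PE[1][0]:
  [0] (1,0) acc=0 (h:0 v:0)
  [1] (1,0) acc=81 (h:1 v:81)
  [2] (1,0) acc=118 (h:6 v:118)

(row, col, cycle) = (1, 0, 2)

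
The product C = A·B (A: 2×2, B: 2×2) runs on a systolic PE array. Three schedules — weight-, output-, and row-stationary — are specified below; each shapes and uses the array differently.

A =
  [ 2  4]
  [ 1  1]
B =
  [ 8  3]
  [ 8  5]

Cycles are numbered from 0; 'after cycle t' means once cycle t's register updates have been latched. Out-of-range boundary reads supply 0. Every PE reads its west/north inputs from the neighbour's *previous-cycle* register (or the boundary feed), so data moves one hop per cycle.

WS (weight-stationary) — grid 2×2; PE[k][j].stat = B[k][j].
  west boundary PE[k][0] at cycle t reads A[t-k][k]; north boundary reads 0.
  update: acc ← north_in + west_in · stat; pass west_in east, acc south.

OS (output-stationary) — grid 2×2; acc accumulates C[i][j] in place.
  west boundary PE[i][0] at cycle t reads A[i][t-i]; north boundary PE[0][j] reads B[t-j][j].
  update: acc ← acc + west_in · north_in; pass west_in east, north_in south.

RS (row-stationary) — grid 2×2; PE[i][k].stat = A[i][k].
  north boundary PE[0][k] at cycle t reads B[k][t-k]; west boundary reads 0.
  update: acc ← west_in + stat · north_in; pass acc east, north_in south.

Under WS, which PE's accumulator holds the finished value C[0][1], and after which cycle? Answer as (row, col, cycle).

WS — PE[1][1] is where C[0][1] collects:
  @0  [1,1]  acc 0  |  →0  ↓0
  @1  [1,1]  acc 0  |  →0  ↓0
  @2  [1,1]  acc 26  |  →4  ↓26

(row, col, cycle) = (1, 1, 2)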